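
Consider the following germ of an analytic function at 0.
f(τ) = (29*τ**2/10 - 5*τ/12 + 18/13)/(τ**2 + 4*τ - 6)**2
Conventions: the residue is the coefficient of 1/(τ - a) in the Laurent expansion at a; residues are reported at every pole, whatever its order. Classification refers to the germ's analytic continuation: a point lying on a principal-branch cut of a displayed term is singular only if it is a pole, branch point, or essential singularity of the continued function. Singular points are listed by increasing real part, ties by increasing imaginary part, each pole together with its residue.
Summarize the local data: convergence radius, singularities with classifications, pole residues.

Denominator factor (τ**2 + 4*τ - 6)^2: discriminant 40, real irrational roots -2 + sqrt(10) and -2 - sqrt(10); poles of order 2, moduli -2 + sqrt(10) and 2 + sqrt(10).
The radius of convergence is the smallest modulus among the singular points: -2 + sqrt(10).
The factor τ**2 + 4*τ - 6 splits as (τ - a)(τ - a') with a = -2 - sqrt(10), a' = -2 + sqrt(10). At the order-2 pole a set g(τ) = (τ - a)^2*f(τ) = [29*τ**2/10 - 5*τ/12 + 18/13] / (τ - a')^2.
Order-2 pole: residue = g'(a); g'(-2 - sqrt(10)) = -(5921/156000)*sqrt(10), so the residue is -(5921/156000)*sqrt(10).
The factor τ**2 + 4*τ - 6 splits as (τ - a)(τ - a') with a = -2 + sqrt(10), a' = -2 - sqrt(10). At the order-2 pole a set g(τ) = (τ - a)^2*f(τ) = [29*τ**2/10 - 5*τ/12 + 18/13] / (τ - a')^2.
Order-2 pole: residue = g'(a); g'(-2 + sqrt(10)) = (5921/156000)*sqrt(10), so the residue is (5921/156000)*sqrt(10).
List the singular points by increasing real part (a conjugate pair: the negative imaginary part first).

Radius of convergence at 0: -2 + sqrt(10).
At -2 - sqrt(10): a pole of order 2; residue -(5921/156000)*sqrt(10).
At -2 + sqrt(10): a pole of order 2; residue (5921/156000)*sqrt(10).


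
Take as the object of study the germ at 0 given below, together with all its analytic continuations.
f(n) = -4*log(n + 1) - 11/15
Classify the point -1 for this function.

The point is a logarithmic branch point.

The term (-4)*log(1 - n/(-1)) has argument 1 - -1/(-1) = 0 at -1: a logarithmic (infinitely-sheeted) branch point; the remaining terms are analytic or single-valued there.


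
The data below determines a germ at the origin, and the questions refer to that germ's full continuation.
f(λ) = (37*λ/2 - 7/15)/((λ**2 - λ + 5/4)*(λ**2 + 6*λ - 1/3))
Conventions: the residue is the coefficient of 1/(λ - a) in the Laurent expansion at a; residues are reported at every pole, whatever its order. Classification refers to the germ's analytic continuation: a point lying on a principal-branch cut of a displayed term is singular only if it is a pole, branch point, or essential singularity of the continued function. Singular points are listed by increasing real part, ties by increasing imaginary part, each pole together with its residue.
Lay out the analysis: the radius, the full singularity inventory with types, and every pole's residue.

Denominator factor (λ**2 + 6*λ - 1/3): discriminant 112/3, real irrational roots -3 + (2/3)*sqrt(21) and -3 - (2/3)*sqrt(21); poles of order 1, moduli -3 + (2/3)*sqrt(21) and 3 + (2/3)*sqrt(21).
Denominator factor (λ**2 - λ + 5/4): discriminant -4, complex-conjugate roots (1/2) + (1)*i and (1/2) - (1)*i; poles of order 1, moduli (1/2)*sqrt(5) and (1/2)*sqrt(5).
The radius of convergence is the smallest modulus among the singular points: -3 + (2/3)*sqrt(21).
The factor λ**2 + 6*λ - 1/3 splits as (λ - a)(λ - a') with a = -3 - (2/3)*sqrt(21), a' = -3 + (2/3)*sqrt(21). At the order-1 pole a set g(λ) = (λ - a)*f(λ) = [(37*λ/2 - 7/15)/(λ**2 - λ + 5/4)] / (λ - a').
Simple pole: residue = g(a) at a = -3 - (2/3)*sqrt(21), which is 9369/37925 + (19889/530950)*sqrt(21).
The factor λ**2 + 6*λ - 1/3 splits as (λ - a)(λ - a') with a = -3 + (2/3)*sqrt(21), a' = -3 - (2/3)*sqrt(21). At the order-1 pole a set g(λ) = (λ - a)*f(λ) = [(37*λ/2 - 7/15)/(λ**2 - λ + 5/4)] / (λ - a').
Simple pole: residue = g(a) at a = -3 + (2/3)*sqrt(21), which is 9369/37925 - (19889/530950)*sqrt(21).
The factor λ**2 - λ + 5/4 splits as (λ - a)(λ - a') with a = (1/2) - (1)*i, a' = (1/2) + (1)*i. At the order-1 pole a set g(λ) = (λ - a)*f(λ) = [(37*λ/2 - 7/15)/(λ**2 + 6*λ - 1/3)] / (λ - a').
Simple pole: residue = g(a) at a = (1/2) - (1)*i, which is (-9369/37925) + (105361/75850)*i.
The factor λ**2 - λ + 5/4 splits as (λ - a)(λ - a') with a = (1/2) + (1)*i, a' = (1/2) - (1)*i. At the order-1 pole a set g(λ) = (λ - a)*f(λ) = [(37*λ/2 - 7/15)/(λ**2 + 6*λ - 1/3)] / (λ - a').
Simple pole: residue = g(a) at a = (1/2) + (1)*i, which is (-9369/37925) - (105361/75850)*i.
List the singular points by increasing real part (a conjugate pair: the negative imaginary part first).

Radius of convergence at 0: -3 + (2/3)*sqrt(21).
At -3 - (2/3)*sqrt(21): a pole of order 1; residue 9369/37925 + (19889/530950)*sqrt(21).
At -3 + (2/3)*sqrt(21): a pole of order 1; residue 9369/37925 - (19889/530950)*sqrt(21).
At (1/2) - (1)*i: a pole of order 1; residue (-9369/37925) + (105361/75850)*i.
At (1/2) + (1)*i: a pole of order 1; residue (-9369/37925) - (105361/75850)*i.


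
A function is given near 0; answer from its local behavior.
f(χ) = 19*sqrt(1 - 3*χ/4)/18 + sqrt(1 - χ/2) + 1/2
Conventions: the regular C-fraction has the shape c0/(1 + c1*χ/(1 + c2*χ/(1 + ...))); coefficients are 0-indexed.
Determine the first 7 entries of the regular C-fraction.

The regular C-fraction coefficients are [23/9, 93/368, -2373/5704, -53797/784672, -17341307/59204768, -1287620649/10467436664, -237329285087/910608253083].

Taylor coefficients (expand at 0): a_0 = 23/9, a_1 = -31/48, a_2 = -27/256, a_3 = -73/2048, a_4 = -1015/65536, a_5 = -4039/524288, a_6 = -35007/8388608.
c0 = a_0 = 23/9. Peel one level at a time: if S = 1 + c*χ/S' with S'(0) = 1, then c is the χ-coefficient of S and S' = c*χ/(S - 1).
S_1 = c0/f = 1 + (93/368)*χ + (7119/67712)*χ^2 + ...; c1 = 93/368.
S_2 = c1*χ/(S_1 - 1) = 1 + (-2373/5704)*χ + (-7017/246016)*χ^2 + ...; c2 = -2373/5704.
S_3 = c2*χ/(S_2 - 1) = 1 + (-53797/784672)*χ + (-12866131/640697344)*χ^2 + ...; c3 = -53797/784672.
S_4 = c3*χ/(S_3 - 1) = 1 + (-17341307/59204768)*χ + (-50463009/1400555776)*χ^2 + ...; c4 = -17341307/59204768.
S_5 = c4*χ/(S_4 - 1) = 1 + (-1287620649/10467436664)*χ + (-80259711203/2503400028872)*χ^2 + ...; c5 = -1287620649/10467436664.
S_6 = c5*χ/(S_5 - 1) = 1 + (-237329285087/910608253083)*χ + ...; c6 = -237329285087/910608253083.


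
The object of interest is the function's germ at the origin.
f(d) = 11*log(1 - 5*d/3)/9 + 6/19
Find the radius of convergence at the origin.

Branch term (11/9)*log(1 - d/(3/5)): its argument vanishes at d = 3/5, a logarithmic branch point, modulus 3/5.
The radius of convergence is the smallest modulus among the singular points: 3/5.

The radius of convergence is 3/5.


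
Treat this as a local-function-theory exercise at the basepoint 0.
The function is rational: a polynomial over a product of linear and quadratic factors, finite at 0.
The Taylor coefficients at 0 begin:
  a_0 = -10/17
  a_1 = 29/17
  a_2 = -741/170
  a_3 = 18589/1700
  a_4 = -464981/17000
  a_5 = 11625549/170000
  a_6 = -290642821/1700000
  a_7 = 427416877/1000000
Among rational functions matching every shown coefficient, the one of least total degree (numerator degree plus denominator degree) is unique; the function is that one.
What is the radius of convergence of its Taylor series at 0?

No rational of total degree below 2 reproduces all 8 coefficients; solving the [0/2] Pade equations on them gives f(ν) = -10/(17*(ν + 2/5)*(ν + 5/2)), whose expansion matches every shown term.
Denominator factor (ν + 2/5): pole of order 1 at -2/5, modulus 2/5.
Denominator factor (ν + 5/2): pole of order 1 at -5/2, modulus 5/2.
The radius of convergence is the smallest modulus among the singular points: 2/5.

The radius of convergence is 2/5.


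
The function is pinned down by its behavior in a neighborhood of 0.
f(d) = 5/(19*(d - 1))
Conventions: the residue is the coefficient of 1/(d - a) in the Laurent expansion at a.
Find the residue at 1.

The residue is 5/19.

At the order-1 pole 1 set g(d) = (d - (1))*f(d) = 5/19.
Simple pole: residue = g(a) at a = 1, which is 5/19.


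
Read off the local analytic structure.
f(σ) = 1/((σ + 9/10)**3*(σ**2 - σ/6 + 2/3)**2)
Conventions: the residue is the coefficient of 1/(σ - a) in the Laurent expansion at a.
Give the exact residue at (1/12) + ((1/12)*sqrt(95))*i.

The residue is (-1056796875/1772267648) - ((3379063635/639788620928)*sqrt(95))*i.

The factor σ**2 - σ/6 + 2/3 splits as (σ - a)(σ - a') with a = (1/12) + ((1/12)*sqrt(95))*i, a' = (1/12) - ((1/12)*sqrt(95))*i. At the order-2 pole a set g(σ) = (σ - a)^2*f(σ) = [(σ + 9/10)**(-3)] / (σ - a')^2.
Order-2 pole: residue = g'(a); g'((1/12) + ((1/12)*sqrt(95))*i) = (-1056796875/1772267648) - ((3379063635/639788620928)*sqrt(95))*i, so the residue is (-1056796875/1772267648) - ((3379063635/639788620928)*sqrt(95))*i.


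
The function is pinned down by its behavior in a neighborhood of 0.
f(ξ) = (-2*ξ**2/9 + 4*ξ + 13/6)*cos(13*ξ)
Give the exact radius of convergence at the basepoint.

The radius of convergence is infinite.

The factor cos(13*ξ) is entire and contributes no finite singular point.
The polynomial part has no poles.
No finite singular points: the Taylor series at 0 converges everywhere.


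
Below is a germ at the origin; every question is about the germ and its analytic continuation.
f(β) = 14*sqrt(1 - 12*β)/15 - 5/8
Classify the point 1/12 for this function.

The point is an algebraic (square-root) branch point.

The term (14/15)*sqrt(1 - β/(1/12)) has argument 1 - 1/12/(1/12) = 0 at 1/12: a square-root (algebraic, two-sheeted) branch point; the remaining terms are analytic or single-valued there.


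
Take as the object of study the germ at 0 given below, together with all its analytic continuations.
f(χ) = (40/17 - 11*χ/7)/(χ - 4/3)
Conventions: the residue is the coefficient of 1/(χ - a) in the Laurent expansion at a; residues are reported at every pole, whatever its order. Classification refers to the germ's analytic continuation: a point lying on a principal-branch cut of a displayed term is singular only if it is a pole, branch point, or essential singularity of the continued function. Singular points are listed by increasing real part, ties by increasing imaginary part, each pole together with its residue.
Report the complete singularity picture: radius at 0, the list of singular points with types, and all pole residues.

Radius of convergence at 0: 4/3.
At 4/3: a pole of order 1; residue 92/357.

Denominator factor (χ - 4/3): pole of order 1 at 4/3, modulus 4/3.
The radius of convergence is the smallest modulus among the singular points: 4/3.
At the order-1 pole 4/3 set g(χ) = (χ - (4/3))*f(χ) = 40/17 - 11*χ/7.
Simple pole: residue = g(a) at a = 4/3, which is 92/357.


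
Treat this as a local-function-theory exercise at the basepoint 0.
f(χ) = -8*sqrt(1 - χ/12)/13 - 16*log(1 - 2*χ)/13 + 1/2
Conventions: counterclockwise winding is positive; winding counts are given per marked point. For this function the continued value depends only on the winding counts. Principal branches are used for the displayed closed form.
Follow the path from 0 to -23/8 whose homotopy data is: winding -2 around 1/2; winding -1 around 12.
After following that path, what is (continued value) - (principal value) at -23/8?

The rational part is single-valued and drops out of the difference; each branch term changes only by its own monodromy.
(-8/13)*sqrt(1 - χ/(12)): winding -1 is odd, the square root flips sign, contributing -2*(-8/13)*sqrt(1 - (-23/8)/(12)) = -2*(-8/13)*sqrt(119/96) = (2/39)*sqrt(714).
(-16/13)*log(1 - χ/(1/2)): each positive loop around 1/2 adds 2*pi*i to the log, so winding -2 contributes (-16/13)*(-2)*2*pi*i = (64/13)*pi*i.
Summing the contributions at χ = -23/8 gives ((2/39)*sqrt(714)) + ((64/13)*pi)*i.

Continued minus principal equals ((2/39)*sqrt(714)) + ((64/13)*pi)*i.


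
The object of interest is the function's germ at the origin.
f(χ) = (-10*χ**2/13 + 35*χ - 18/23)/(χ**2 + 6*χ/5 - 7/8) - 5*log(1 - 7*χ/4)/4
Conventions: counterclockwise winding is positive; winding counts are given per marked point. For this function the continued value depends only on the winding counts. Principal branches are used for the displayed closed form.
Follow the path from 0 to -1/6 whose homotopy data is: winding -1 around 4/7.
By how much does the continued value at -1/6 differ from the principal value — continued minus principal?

The rational part is single-valued and drops out of the difference; each branch term changes only by its own monodromy.
(-5/4)*log(1 - χ/(4/7)): each positive loop around 4/7 adds 2*pi*i to the log, so winding -1 contributes (-5/4)*(-1)*2*pi*i = (5/2)*pi*i.
Summing the contributions at χ = -1/6 gives (5/2)*pi*i.

Continued minus principal equals (5/2)*pi*i.


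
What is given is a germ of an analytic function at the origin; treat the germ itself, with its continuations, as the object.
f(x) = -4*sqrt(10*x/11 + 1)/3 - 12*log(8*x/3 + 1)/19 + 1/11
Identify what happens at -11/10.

The point is an algebraic (square-root) branch point.

The term (-4/3)*sqrt(1 - x/(-11/10)) has argument 1 - -11/10/(-11/10) = 0 at -11/10: a square-root (algebraic, two-sheeted) branch point; the remaining terms are analytic or single-valued there.


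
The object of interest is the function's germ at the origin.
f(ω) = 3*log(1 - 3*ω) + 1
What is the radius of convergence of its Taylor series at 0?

The radius of convergence is 1/3.

Branch term (3)*log(1 - ω/(1/3)): its argument vanishes at ω = 1/3, a logarithmic branch point, modulus 1/3.
The radius of convergence is the smallest modulus among the singular points: 1/3.


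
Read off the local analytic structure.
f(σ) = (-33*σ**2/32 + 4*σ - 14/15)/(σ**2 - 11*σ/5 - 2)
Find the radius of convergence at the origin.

The radius of convergence is -11/10 + (1/10)*sqrt(321).

Denominator factor (σ**2 - 11*σ/5 - 2): discriminant 321/25, real irrational roots 11/10 + (1/10)*sqrt(321) and 11/10 - (1/10)*sqrt(321); poles of order 1, moduli 11/10 + (1/10)*sqrt(321) and -11/10 + (1/10)*sqrt(321).
The radius of convergence is the smallest modulus among the singular points: -11/10 + (1/10)*sqrt(321).


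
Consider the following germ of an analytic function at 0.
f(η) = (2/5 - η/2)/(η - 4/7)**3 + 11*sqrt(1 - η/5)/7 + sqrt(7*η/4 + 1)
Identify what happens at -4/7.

The point is an algebraic (square-root) branch point.

The term (1)*sqrt(1 - η/(-4/7)) has argument 1 - -4/7/(-4/7) = 0 at -4/7: a square-root (algebraic, two-sheeted) branch point; the remaining terms are analytic or single-valued there.


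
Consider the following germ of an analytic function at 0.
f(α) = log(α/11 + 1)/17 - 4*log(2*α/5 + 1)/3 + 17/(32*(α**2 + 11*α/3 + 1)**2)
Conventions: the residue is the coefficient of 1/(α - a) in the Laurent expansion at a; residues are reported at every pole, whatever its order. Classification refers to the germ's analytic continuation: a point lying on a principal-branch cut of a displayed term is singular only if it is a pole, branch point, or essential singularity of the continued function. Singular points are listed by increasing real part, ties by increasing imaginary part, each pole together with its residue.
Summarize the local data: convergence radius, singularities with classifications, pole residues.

Denominator factor (α**2 + 11*α/3 + 1)^2: discriminant 85/9, real irrational roots -11/6 + (1/6)*sqrt(85) and -11/6 - (1/6)*sqrt(85); poles of order 2, moduli 11/6 - (1/6)*sqrt(85) and 11/6 + (1/6)*sqrt(85).
Branch term (-4/3)*log(1 - α/(-5/2)): its argument vanishes at α = -5/2, a logarithmic branch point, modulus 5/2.
Branch term (1/17)*log(1 - α/(-11)): its argument vanishes at α = -11, a logarithmic branch point, modulus 11.
The radius of convergence is the smallest modulus among the singular points: 11/6 - (1/6)*sqrt(85).
The branch terms are analytic at -11/6 - (1/6)*sqrt(85) and contribute nothing to the residue; only the rational part matters.
The factor α**2 + 11*α/3 + 1 splits as (α - a)(α - a') with a = -11/6 - (1/6)*sqrt(85), a' = -11/6 + (1/6)*sqrt(85). At the order-2 pole a set g(α) = (α - a)^2*(rational part) = [17/32] / (α - a')^2.
Order-2 pole: residue = g'(a); g'(-11/6 - (1/6)*sqrt(85)) = (27/6800)*sqrt(85), so the residue is (27/6800)*sqrt(85).
The branch terms are analytic at -11/6 + (1/6)*sqrt(85) and contribute nothing to the residue; only the rational part matters.
The factor α**2 + 11*α/3 + 1 splits as (α - a)(α - a') with a = -11/6 + (1/6)*sqrt(85), a' = -11/6 - (1/6)*sqrt(85). At the order-2 pole a set g(α) = (α - a)^2*(rational part) = [17/32] / (α - a')^2.
Order-2 pole: residue = g'(a); g'(-11/6 + (1/6)*sqrt(85)) = -(27/6800)*sqrt(85), so the residue is -(27/6800)*sqrt(85).
List the singular points by increasing real part (a conjugate pair: the negative imaginary part first).

Radius of convergence at 0: 11/6 - (1/6)*sqrt(85).
At -11: a logarithmic branch point.
At -11/6 - (1/6)*sqrt(85): a pole of order 2; residue (27/6800)*sqrt(85).
At -5/2: a logarithmic branch point.
At -11/6 + (1/6)*sqrt(85): a pole of order 2; residue -(27/6800)*sqrt(85).


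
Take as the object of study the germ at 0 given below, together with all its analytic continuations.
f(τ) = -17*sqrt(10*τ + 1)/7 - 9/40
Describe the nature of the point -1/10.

The term (-17/7)*sqrt(1 - τ/(-1/10)) has argument 1 - -1/10/(-1/10) = 0 at -1/10: a square-root (algebraic, two-sheeted) branch point; the remaining terms are analytic or single-valued there.

The point is an algebraic (square-root) branch point.


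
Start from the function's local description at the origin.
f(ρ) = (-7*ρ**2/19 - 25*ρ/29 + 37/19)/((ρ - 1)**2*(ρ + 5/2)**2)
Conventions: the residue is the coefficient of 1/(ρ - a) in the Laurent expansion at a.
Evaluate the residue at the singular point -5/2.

At the order-2 pole -5/2 set g(ρ) = (ρ - (-5/2))^2*f(ρ) = (-7*ρ**2/19 - 25*ρ/29 + 37/19)/(ρ - 1)**2.
Order-2 pole: residue = g'(a); g'(-5/2) = 30988/188993, so the residue is 30988/188993.

The residue is 30988/188993.


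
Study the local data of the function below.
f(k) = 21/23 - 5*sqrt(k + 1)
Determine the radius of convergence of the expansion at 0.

Branch term (-5)*sqrt(1 - k/(-1)): its argument vanishes at k = -1, a square-root branch point, modulus 1.
The radius of convergence is the smallest modulus among the singular points: 1.

The radius of convergence is 1.


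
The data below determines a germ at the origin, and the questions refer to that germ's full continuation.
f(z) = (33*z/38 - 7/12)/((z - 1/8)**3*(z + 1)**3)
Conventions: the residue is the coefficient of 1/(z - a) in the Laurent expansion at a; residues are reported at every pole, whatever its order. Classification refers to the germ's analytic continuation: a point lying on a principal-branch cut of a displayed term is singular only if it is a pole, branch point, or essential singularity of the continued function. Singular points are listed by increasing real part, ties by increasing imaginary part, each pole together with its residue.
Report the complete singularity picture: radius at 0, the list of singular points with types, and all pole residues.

Denominator factor (z + 1)^3: pole of order 3 at -1, modulus 1.
Denominator factor (z - 1/8)^3: pole of order 3 at 1/8, modulus 1/8.
The radius of convergence is the smallest modulus among the singular points: 1/8.
At the order-3 pole -1 set g(z) = (z - (-1))^3*f(z) = (33*z/38 - 7/12)/(z - 1/8)**3.
Order-3 pole: residue = g''(a)/2; g''(-1) = 7196672/1121931, so the residue is 3598336/1121931.
At the order-3 pole 1/8 set g(z) = (z - (1/8))^3*f(z) = (33*z/38 - 7/12)/(z + 1)**3.
Order-3 pole: residue = g''(a)/2; g''(1/8) = -7196672/1121931, so the residue is -3598336/1121931.
List the singular points by increasing real part (a conjugate pair: the negative imaginary part first).

Radius of convergence at 0: 1/8.
At -1: a pole of order 3; residue 3598336/1121931.
At 1/8: a pole of order 3; residue -3598336/1121931.


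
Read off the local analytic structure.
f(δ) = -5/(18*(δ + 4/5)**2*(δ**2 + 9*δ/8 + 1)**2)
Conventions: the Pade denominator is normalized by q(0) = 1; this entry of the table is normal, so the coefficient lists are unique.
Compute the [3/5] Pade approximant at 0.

Taylor coefficients needed (expand at 0): a_0 = -125/288, a_1 = 2375/1152, a_2 = -96875/18432, a_3 = 19375/2048, a_4 = -16073125/1179648, a_5 = 82452625/4718592, a_6 = -1694251375/75497472, a_7 = 523156875/16777216, a_8 = -73847481875/1610612736.
Write the denominator as Q(δ) = 1 + q1*δ + q2*δ^2 + q3*δ^3 + q4*δ^4 + q5*δ^5. Requiring Q*f - P = O(δ^9) with deg P <= 3 kills the coefficients of δ^4..δ^8 in Q*f:
  δ^4: a_4 + q1*a_3 + q2*a_2 + q3*a_1 + q4*a_0 = 0, i.e. -16073125/1179648 + (19375/2048)*q1 + (-96875/18432)*q2 + (2375/1152)*q3 + (-125/288)*q4 = 0.
  δ^5: a_5 + q1*a_4 + q2*a_3 + q3*a_2 + q4*a_1 + q5*a_0 = 0, i.e. 82452625/4718592 + (-16073125/1179648)*q1 + (19375/2048)*q2 + (-96875/18432)*q3 + (2375/1152)*q4 + (-125/288)*q5 = 0.
  δ^6: a_6 + q1*a_5 + q2*a_4 + q3*a_3 + q4*a_2 + q5*a_1 = 0, i.e. -1694251375/75497472 + (82452625/4718592)*q1 + (-16073125/1179648)*q2 + (19375/2048)*q3 + (-96875/18432)*q4 + (2375/1152)*q5 = 0.
  δ^7: a_7 + q1*a_6 + q2*a_5 + q3*a_4 + q4*a_3 + q5*a_2 = 0, i.e. 523156875/16777216 + (-1694251375/75497472)*q1 + (82452625/4718592)*q2 + (-16073125/1179648)*q3 + (19375/2048)*q4 + (-96875/18432)*q5 = 0.
  δ^8: a_8 + q1*a_7 + q2*a_6 + q3*a_5 + q4*a_4 + q5*a_3 = 0, i.e. -73847481875/1610612736 + (523156875/16777216)*q1 + (-1694251375/75497472)*q2 + (82452625/4718592)*q3 + (-16073125/1179648)*q4 + (19375/2048)*q5 = 0.
Solving this linear system: q1 = 2020967/524052, q2 = 6222313/931648, q3 = 12484591/1863296, q4 = 53887893/14906368, q5 = 54272425/67078656.
The numerator is Q*f truncated at degree 3: P0 = a_0 = -125/288; P1 = a_1 + q1*a_0 = 7316875/18865872; P2 = a_2 + q1*a_1 + q2*a_0 = -240625/1179117; P3 = a_3 + q1*a_2 + q2*a_1 + q3*a_0 = 62500/1179117.

The Pade approximant has numerator coefficients [-125/288, 7316875/18865872, -240625/1179117, 62500/1179117]; denominator coefficients [1, 2020967/524052, 6222313/931648, 12484591/1863296, 53887893/14906368, 54272425/67078656].


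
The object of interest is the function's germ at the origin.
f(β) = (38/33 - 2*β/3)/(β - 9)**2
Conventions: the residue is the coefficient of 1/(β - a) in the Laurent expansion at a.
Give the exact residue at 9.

The residue is -2/3.

At the order-2 pole 9 set g(β) = (β - (9))^2*f(β) = 38/33 - 2*β/3.
Order-2 pole: residue = g'(a); g'(9) = -2/3, so the residue is -2/3.


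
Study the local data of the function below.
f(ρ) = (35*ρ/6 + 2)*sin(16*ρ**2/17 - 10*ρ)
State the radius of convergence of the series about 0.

The factor sin(16*ρ**2/17 - 10*ρ) is entire and contributes no finite singular point.
The polynomial part has no poles.
No finite singular points: the Taylor series at 0 converges everywhere.

The radius of convergence is infinite.


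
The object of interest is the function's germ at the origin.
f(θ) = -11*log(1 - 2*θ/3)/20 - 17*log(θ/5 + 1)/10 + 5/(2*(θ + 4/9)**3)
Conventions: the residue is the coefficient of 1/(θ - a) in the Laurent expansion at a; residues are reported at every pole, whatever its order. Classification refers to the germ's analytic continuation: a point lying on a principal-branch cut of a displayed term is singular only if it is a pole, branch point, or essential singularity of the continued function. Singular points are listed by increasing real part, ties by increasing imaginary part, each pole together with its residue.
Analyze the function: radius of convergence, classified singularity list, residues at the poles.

Radius of convergence at 0: 4/9.
At -5: a logarithmic branch point.
At -4/9: a pole of order 3; residue 0.
At 3/2: a logarithmic branch point.

Denominator factor (θ + 4/9)^3: pole of order 3 at -4/9, modulus 4/9.
Branch term (-11/20)*log(1 - θ/(3/2)): its argument vanishes at θ = 3/2, a logarithmic branch point, modulus 3/2.
Branch term (-17/10)*log(1 - θ/(-5)): its argument vanishes at θ = -5, a logarithmic branch point, modulus 5.
The radius of convergence is the smallest modulus among the singular points: 4/9.
The branch terms are analytic at -4/9 and contribute nothing to the residue; only the rational part matters.
At the order-3 pole -4/9 set g(θ) = (θ - (-4/9))^3*(rational part) = 5/2.
Order-3 pole: residue = g''(a)/2; g''(-4/9) = 0, so the residue is 0.
List the singular points by increasing real part (a conjugate pair: the negative imaginary part first).


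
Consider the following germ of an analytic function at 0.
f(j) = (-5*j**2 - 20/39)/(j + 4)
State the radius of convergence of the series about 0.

The radius of convergence is 4.

Denominator factor (j + 4): pole of order 1 at -4, modulus 4.
The radius of convergence is the smallest modulus among the singular points: 4.


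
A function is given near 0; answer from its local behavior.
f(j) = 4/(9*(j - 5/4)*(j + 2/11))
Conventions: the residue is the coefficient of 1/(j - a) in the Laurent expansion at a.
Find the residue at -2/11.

At the order-1 pole -2/11 set g(j) = (j - (-2/11))*f(j) = 4/(9*(j - 5/4)).
Simple pole: residue = g(a) at a = -2/11, which is -176/567.

The residue is -176/567.


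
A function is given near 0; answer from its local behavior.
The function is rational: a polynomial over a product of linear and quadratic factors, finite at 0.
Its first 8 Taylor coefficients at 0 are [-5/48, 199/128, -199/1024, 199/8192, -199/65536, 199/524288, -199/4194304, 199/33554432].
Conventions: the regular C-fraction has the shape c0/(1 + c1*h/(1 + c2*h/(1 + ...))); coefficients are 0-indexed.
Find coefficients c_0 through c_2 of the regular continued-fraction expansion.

Taylor coefficients (read off): a_0 = -5/48, a_1 = 199/128, a_2 = -199/1024.
c0 = a_0 = -5/48. Peel one level at a time: if S = 1 + c*h/S' with S'(0) = 1, then c is the h-coefficient of S and S' = c*h/(S - 1).
S_1 = c0/f = 1 + (597/40)*h + (22089/100)*h^2 + ...; c1 = 597/40.
S_2 = c1*h/(S_1 - 1) = 1 + (-74/5)*h + ...; c2 = -74/5.

The regular C-fraction coefficients are [-5/48, 597/40, -74/5].


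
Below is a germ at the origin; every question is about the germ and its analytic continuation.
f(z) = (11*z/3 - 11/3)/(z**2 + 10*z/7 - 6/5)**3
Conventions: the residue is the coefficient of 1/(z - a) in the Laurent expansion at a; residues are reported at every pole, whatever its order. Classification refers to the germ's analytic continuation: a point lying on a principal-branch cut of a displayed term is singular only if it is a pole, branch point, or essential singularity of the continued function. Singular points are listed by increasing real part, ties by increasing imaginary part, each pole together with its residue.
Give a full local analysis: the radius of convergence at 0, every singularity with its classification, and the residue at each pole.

Denominator factor (z**2 + 10*z/7 - 6/5)^3: discriminant 1676/245, real irrational roots -5/7 + (1/35)*sqrt(2095) and -5/7 - (1/35)*sqrt(2095); poles of order 3, moduli -5/7 + (1/35)*sqrt(2095) and 5/7 + (1/35)*sqrt(2095).
The radius of convergence is the smallest modulus among the singular points: -5/7 + (1/35)*sqrt(2095).
The factor z**2 + 10*z/7 - 6/5 splits as (z - a)(z - a') with a = -5/7 - (1/35)*sqrt(2095), a' = -5/7 + (1/35)*sqrt(2095). At the order-3 pole a set g(z) = (z - a)^3*f(z) = [11*z/3 - 11/3] / (z - a')^3.
Order-3 pole: residue = g''(a)/2; g''(-5/7 - (1/35)*sqrt(2095)) = (1980825/147120118)*sqrt(2095), so the residue is (1980825/294240236)*sqrt(2095).
The factor z**2 + 10*z/7 - 6/5 splits as (z - a)(z - a') with a = -5/7 + (1/35)*sqrt(2095), a' = -5/7 - (1/35)*sqrt(2095). At the order-3 pole a set g(z) = (z - a)^3*f(z) = [11*z/3 - 11/3] / (z - a')^3.
Order-3 pole: residue = g''(a)/2; g''(-5/7 + (1/35)*sqrt(2095)) = -(1980825/147120118)*sqrt(2095), so the residue is -(1980825/294240236)*sqrt(2095).
List the singular points by increasing real part (a conjugate pair: the negative imaginary part first).

Radius of convergence at 0: -5/7 + (1/35)*sqrt(2095).
At -5/7 - (1/35)*sqrt(2095): a pole of order 3; residue (1980825/294240236)*sqrt(2095).
At -5/7 + (1/35)*sqrt(2095): a pole of order 3; residue -(1980825/294240236)*sqrt(2095).


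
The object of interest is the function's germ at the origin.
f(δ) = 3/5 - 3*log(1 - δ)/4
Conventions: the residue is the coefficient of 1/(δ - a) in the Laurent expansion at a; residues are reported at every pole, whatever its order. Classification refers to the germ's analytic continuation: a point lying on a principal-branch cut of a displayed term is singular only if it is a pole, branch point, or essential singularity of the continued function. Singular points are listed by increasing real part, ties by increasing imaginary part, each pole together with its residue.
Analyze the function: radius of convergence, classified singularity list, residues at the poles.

Branch term (-3/4)*log(1 - δ/(1)): its argument vanishes at δ = 1, a logarithmic branch point, modulus 1.
The radius of convergence is the smallest modulus among the singular points: 1.

Radius of convergence at 0: 1.
At 1: a logarithmic branch point.


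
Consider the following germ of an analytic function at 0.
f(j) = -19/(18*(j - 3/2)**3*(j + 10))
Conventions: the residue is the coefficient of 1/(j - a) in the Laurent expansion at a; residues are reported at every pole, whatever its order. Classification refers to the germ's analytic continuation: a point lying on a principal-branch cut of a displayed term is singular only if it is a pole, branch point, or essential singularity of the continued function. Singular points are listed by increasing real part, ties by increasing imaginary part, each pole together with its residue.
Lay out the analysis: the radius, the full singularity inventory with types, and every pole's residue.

Denominator factor (j + 10): pole of order 1 at -10, modulus 10.
Denominator factor (j - 3/2)^3: pole of order 3 at 3/2, modulus 3/2.
The radius of convergence is the smallest modulus among the singular points: 3/2.
At the order-1 pole -10 set g(j) = (j - (-10))*f(j) = -19/(18*(j - 3/2)**3).
Simple pole: residue = g(a) at a = -10, which is 76/109503.
At the order-3 pole 3/2 set g(j) = (j - (3/2))^3*f(j) = -19/(18*(j + 10)).
Order-3 pole: residue = g''(a)/2; g''(3/2) = -152/109503, so the residue is -76/109503.
List the singular points by increasing real part (a conjugate pair: the negative imaginary part first).

Radius of convergence at 0: 3/2.
At -10: a pole of order 1; residue 76/109503.
At 3/2: a pole of order 3; residue -76/109503.


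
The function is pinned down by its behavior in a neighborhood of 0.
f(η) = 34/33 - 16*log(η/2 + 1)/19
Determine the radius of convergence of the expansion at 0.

The radius of convergence is 2.

Branch term (-16/19)*log(1 - η/(-2)): its argument vanishes at η = -2, a logarithmic branch point, modulus 2.
The radius of convergence is the smallest modulus among the singular points: 2.


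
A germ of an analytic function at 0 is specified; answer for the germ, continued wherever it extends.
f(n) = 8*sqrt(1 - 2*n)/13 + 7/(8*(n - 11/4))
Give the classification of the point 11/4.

The point is a pole of order 1.

The denominator factor n - 11/4 vanishes at 11/4 and appears to the power 1; the numerator there equals 7/8, nonzero, and no other factor vanishes.
The branch terms are analytic at this point.
Hence a pole whose order is the multiplicity, 1.


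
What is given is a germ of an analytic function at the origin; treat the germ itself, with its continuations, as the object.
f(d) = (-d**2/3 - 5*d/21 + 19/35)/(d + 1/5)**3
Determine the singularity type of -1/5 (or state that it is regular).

The denominator factor d + 1/5 vanishes at -1/5 and appears to the power 3; the numerator there equals 101/175, nonzero, and no other factor vanishes.
Hence a pole whose order is the multiplicity, 3.

The point is a pole of order 3.


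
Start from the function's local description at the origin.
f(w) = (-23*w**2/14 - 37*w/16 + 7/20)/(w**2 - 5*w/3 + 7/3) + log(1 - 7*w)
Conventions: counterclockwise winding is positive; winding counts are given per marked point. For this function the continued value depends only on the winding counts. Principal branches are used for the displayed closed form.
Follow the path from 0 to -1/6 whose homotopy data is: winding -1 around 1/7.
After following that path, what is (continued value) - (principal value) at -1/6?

The rational part is single-valued and drops out of the difference; each branch term changes only by its own monodromy.
(1)*log(1 - w/(1/7)): each positive loop around 1/7 adds 2*pi*i to the log, so winding -1 contributes (1)*(-1)*2*pi*i = -(2)*pi*i.
Summing the contributions at w = -1/6 gives -(2)*pi*i.

Continued minus principal equals -(2)*pi*i.


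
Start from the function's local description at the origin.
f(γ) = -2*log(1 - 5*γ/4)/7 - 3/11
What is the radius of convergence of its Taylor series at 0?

The radius of convergence is 4/5.

Branch term (-2/7)*log(1 - γ/(4/5)): its argument vanishes at γ = 4/5, a logarithmic branch point, modulus 4/5.
The radius of convergence is the smallest modulus among the singular points: 4/5.


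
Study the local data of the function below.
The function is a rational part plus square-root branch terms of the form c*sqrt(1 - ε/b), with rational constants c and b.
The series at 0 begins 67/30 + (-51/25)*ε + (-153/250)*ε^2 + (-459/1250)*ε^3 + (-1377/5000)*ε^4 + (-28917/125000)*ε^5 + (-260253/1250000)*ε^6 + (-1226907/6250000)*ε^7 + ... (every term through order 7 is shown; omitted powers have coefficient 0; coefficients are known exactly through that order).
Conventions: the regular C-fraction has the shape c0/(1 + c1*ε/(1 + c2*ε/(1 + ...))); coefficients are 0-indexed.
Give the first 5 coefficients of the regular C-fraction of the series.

The regular C-fraction coefficients are [67/30, 306/335, -813/670, -201/2710, -285/542].

Taylor coefficients (read off): a_0 = 67/30, a_1 = -51/25, a_2 = -153/250, a_3 = -459/1250, a_4 = -1377/5000.
c0 = a_0 = 67/30. Peel one level at a time: if S = 1 + c*ε/S' with S'(0) = 1, then c is the ε-coefficient of S and S' = c*ε/(S - 1).
S_1 = c0/f = 1 + (306/335)*ε + (124389/112225)*ε^2 + ...; c1 = 306/335.
S_2 = c1*ε/(S_1 - 1) = 1 + (-813/670)*ε + (-9/100)*ε^2 + ...; c2 = -813/670.
S_3 = c2*ε/(S_2 - 1) = 1 + (-201/2710)*ε + (-11457/293764)*ε^2 + ...; c3 = -201/2710.
S_4 = c3*ε/(S_3 - 1) = 1 + (-285/542)*ε + ...; c4 = -285/542.


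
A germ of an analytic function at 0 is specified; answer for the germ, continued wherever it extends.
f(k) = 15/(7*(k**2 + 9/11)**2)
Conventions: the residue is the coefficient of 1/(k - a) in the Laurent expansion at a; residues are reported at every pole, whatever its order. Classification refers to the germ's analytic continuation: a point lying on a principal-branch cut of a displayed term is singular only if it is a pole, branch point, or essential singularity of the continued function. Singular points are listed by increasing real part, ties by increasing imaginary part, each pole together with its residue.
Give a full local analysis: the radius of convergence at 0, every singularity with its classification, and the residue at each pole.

Denominator factor (k**2 + 9/11)^2: discriminant -36/11, complex-conjugate roots ((3/11)*sqrt(11))*i and -((3/11)*sqrt(11))*i; poles of order 2, moduli (3/11)*sqrt(11) and (3/11)*sqrt(11).
The radius of convergence is the smallest modulus among the singular points: (3/11)*sqrt(11).
The factor k**2 + 9/11 splits as (k - a)(k - a') with a = -((3/11)*sqrt(11))*i, a' = ((3/11)*sqrt(11))*i. At the order-2 pole a set g(k) = (k - a)^2*f(k) = [15/7] / (k - a')^2.
Order-2 pole: residue = g'(a); g'(-((3/11)*sqrt(11))*i) = ((55/252)*sqrt(11))*i, so the residue is ((55/252)*sqrt(11))*i.
The factor k**2 + 9/11 splits as (k - a)(k - a') with a = ((3/11)*sqrt(11))*i, a' = -((3/11)*sqrt(11))*i. At the order-2 pole a set g(k) = (k - a)^2*f(k) = [15/7] / (k - a')^2.
Order-2 pole: residue = g'(a); g'(((3/11)*sqrt(11))*i) = -((55/252)*sqrt(11))*i, so the residue is -((55/252)*sqrt(11))*i.
List the singular points by increasing real part (a conjugate pair: the negative imaginary part first).

Radius of convergence at 0: (3/11)*sqrt(11).
At -((3/11)*sqrt(11))*i: a pole of order 2; residue ((55/252)*sqrt(11))*i.
At ((3/11)*sqrt(11))*i: a pole of order 2; residue -((55/252)*sqrt(11))*i.


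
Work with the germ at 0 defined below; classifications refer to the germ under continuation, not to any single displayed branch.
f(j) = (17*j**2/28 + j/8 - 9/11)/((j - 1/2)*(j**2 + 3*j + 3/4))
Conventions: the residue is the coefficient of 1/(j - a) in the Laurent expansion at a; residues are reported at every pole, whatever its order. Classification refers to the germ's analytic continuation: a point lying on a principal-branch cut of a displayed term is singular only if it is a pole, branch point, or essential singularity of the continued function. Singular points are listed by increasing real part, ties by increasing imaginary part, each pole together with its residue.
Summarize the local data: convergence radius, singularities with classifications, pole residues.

Radius of convergence at 0: 3/2 - (1/2)*sqrt(6).
At -3/2 - (1/2)*sqrt(6): a pole of order 1; residue 1307/3080 - (1/6160)*sqrt(6).
At -3/2 + (1/2)*sqrt(6): a pole of order 1; residue 1307/3080 + (1/6160)*sqrt(6).
At 1/2: a pole of order 1; residue -93/385.

Denominator factor (j - 1/2): pole of order 1 at 1/2, modulus 1/2.
Denominator factor (j**2 + 3*j + 3/4): discriminant 6, real irrational roots -3/2 + (1/2)*sqrt(6) and -3/2 - (1/2)*sqrt(6); poles of order 1, moduli 3/2 - (1/2)*sqrt(6) and 3/2 + (1/2)*sqrt(6).
The radius of convergence is the smallest modulus among the singular points: 3/2 - (1/2)*sqrt(6).
The factor j**2 + 3*j + 3/4 splits as (j - a)(j - a') with a = -3/2 - (1/2)*sqrt(6), a' = -3/2 + (1/2)*sqrt(6). At the order-1 pole a set g(j) = (j - a)*f(j) = [(17*j**2/28 + j/8 - 9/11)/(j - 1/2)] / (j - a').
Simple pole: residue = g(a) at a = -3/2 - (1/2)*sqrt(6), which is 1307/3080 - (1/6160)*sqrt(6).
The factor j**2 + 3*j + 3/4 splits as (j - a)(j - a') with a = -3/2 + (1/2)*sqrt(6), a' = -3/2 - (1/2)*sqrt(6). At the order-1 pole a set g(j) = (j - a)*f(j) = [(17*j**2/28 + j/8 - 9/11)/(j - 1/2)] / (j - a').
Simple pole: residue = g(a) at a = -3/2 + (1/2)*sqrt(6), which is 1307/3080 + (1/6160)*sqrt(6).
At the order-1 pole 1/2 set g(j) = (j - (1/2))*f(j) = (17*j**2/28 + j/8 - 9/11)/(j**2 + 3*j + 3/4).
Simple pole: residue = g(a) at a = 1/2, which is -93/385.
List the singular points by increasing real part (a conjugate pair: the negative imaginary part first).


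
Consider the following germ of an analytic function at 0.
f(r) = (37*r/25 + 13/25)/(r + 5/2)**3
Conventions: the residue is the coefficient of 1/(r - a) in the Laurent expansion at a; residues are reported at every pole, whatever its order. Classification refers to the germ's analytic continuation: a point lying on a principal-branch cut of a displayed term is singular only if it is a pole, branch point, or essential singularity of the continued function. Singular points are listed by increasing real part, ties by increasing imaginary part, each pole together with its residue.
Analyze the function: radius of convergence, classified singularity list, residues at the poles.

Denominator factor (r + 5/2)^3: pole of order 3 at -5/2, modulus 5/2.
The radius of convergence is the smallest modulus among the singular points: 5/2.
At the order-3 pole -5/2 set g(r) = (r - (-5/2))^3*f(r) = 37*r/25 + 13/25.
Order-3 pole: residue = g''(a)/2; g''(-5/2) = 0, so the residue is 0.

Radius of convergence at 0: 5/2.
At -5/2: a pole of order 3; residue 0.


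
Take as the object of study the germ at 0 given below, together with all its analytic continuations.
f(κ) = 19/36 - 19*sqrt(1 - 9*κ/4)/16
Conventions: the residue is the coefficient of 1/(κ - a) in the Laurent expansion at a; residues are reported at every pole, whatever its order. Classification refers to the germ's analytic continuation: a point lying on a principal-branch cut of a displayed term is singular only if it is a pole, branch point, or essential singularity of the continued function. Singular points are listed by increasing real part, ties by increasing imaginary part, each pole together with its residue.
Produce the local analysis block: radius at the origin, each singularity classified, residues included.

Radius of convergence at 0: 4/9.
At 4/9: an algebraic (square-root) branch point.

Branch term (-19/16)*sqrt(1 - κ/(4/9)): its argument vanishes at κ = 4/9, a square-root branch point, modulus 4/9.
The radius of convergence is the smallest modulus among the singular points: 4/9.
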